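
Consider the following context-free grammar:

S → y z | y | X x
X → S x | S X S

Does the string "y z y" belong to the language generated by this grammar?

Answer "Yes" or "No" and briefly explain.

No - no valid derivation exists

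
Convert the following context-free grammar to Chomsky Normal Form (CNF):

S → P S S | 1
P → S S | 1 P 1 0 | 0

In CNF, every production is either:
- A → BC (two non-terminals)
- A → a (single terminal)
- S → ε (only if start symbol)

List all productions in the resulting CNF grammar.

S → 1; T1 → 1; T0 → 0; P → 0; S → P X0; X0 → S S; P → S S; P → T1 X1; X1 → P X2; X2 → T1 T0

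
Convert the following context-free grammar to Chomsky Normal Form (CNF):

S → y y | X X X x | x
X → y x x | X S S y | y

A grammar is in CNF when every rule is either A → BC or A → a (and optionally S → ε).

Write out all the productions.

TY → y; TX → x; S → x; X → y; S → TY TY; S → X X0; X0 → X X1; X1 → X TX; X → TY X2; X2 → TX TX; X → X X3; X3 → S X4; X4 → S TY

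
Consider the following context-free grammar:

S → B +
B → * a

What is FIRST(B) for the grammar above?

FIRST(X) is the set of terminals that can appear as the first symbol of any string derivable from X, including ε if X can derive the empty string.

We compute FIRST(B) using the standard algorithm.
FIRST(B) = {*}
FIRST(S) = {*}
Therefore, FIRST(B) = {*}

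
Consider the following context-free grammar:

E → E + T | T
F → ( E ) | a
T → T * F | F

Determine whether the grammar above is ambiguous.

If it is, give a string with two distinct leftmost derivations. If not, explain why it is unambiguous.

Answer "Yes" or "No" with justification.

No - the grammar is unambiguous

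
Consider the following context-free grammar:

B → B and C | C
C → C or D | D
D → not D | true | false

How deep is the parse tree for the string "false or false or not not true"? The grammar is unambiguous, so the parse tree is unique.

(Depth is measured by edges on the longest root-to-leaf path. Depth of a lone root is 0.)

5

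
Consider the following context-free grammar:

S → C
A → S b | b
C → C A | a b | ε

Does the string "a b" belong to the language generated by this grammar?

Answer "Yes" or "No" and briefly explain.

Yes - a valid derivation exists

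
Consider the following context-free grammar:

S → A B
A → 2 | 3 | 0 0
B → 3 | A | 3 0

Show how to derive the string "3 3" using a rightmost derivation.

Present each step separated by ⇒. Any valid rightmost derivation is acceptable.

S ⇒ A B ⇒ A 3 ⇒ 3 3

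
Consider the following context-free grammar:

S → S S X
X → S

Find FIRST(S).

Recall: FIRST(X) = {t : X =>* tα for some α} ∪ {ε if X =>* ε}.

We compute FIRST(S) using the standard algorithm.
FIRST(S) = {}
FIRST(X) = {}
Therefore, FIRST(S) = {}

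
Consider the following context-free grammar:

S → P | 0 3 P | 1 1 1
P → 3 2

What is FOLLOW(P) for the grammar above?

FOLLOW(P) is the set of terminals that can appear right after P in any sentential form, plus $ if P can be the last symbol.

We compute FOLLOW(P) using the standard algorithm.
FOLLOW(S) starts with {$}.
FIRST(P) = {3}
FIRST(S) = {0, 1, 3}
FOLLOW(P) = {$}
FOLLOW(S) = {$}
Therefore, FOLLOW(P) = {$}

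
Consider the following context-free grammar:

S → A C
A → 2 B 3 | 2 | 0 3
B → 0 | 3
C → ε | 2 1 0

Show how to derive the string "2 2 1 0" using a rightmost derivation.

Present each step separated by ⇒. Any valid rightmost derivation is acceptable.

S ⇒ A C ⇒ A 2 1 0 ⇒ 2 2 1 0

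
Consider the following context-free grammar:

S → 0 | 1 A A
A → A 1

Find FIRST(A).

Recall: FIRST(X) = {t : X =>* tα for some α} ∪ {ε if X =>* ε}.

We compute FIRST(A) using the standard algorithm.
FIRST(A) = {}
FIRST(S) = {0, 1}
Therefore, FIRST(A) = {}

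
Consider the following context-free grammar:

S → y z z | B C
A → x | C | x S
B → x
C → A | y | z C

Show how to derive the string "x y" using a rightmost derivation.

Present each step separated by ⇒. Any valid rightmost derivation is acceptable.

S ⇒ B C ⇒ B y ⇒ x y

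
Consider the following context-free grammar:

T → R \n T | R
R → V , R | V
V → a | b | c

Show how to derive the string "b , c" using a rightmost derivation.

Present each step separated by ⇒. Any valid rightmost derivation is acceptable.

T ⇒ R ⇒ V , R ⇒ V , V ⇒ V , c ⇒ b , c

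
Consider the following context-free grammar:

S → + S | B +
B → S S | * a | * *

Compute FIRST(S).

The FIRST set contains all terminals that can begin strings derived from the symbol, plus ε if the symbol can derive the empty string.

We compute FIRST(S) using the standard algorithm.
FIRST(B) = {*, +}
FIRST(S) = {*, +}
Therefore, FIRST(S) = {*, +}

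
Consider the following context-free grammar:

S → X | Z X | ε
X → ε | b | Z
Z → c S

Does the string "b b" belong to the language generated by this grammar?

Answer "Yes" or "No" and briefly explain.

No - no valid derivation exists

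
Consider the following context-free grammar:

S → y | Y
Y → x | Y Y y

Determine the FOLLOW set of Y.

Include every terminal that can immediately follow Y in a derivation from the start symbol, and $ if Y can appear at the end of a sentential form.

We compute FOLLOW(Y) using the standard algorithm.
FOLLOW(S) starts with {$}.
FIRST(S) = {x, y}
FIRST(Y) = {x}
FOLLOW(S) = {$}
FOLLOW(Y) = {$, x, y}
Therefore, FOLLOW(Y) = {$, x, y}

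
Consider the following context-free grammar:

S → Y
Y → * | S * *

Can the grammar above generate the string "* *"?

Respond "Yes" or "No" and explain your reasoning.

No - no valid derivation exists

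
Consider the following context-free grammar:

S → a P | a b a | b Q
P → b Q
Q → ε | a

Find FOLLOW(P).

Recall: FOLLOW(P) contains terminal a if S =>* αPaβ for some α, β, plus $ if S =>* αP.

We compute FOLLOW(P) using the standard algorithm.
FOLLOW(S) starts with {$}.
FIRST(P) = {b}
FIRST(Q) = {a, ε}
FIRST(S) = {a, b}
FOLLOW(P) = {$}
FOLLOW(Q) = {$}
FOLLOW(S) = {$}
Therefore, FOLLOW(P) = {$}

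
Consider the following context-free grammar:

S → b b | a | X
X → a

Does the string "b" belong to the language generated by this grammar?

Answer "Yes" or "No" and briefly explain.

No - no valid derivation exists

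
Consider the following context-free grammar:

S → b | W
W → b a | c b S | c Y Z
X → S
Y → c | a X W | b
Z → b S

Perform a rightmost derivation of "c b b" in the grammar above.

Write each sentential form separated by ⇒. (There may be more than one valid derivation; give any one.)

S ⇒ W ⇒ c b S ⇒ c b b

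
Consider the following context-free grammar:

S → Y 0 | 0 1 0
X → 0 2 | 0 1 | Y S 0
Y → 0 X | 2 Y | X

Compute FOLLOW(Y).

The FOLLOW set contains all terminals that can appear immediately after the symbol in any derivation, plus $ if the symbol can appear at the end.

We compute FOLLOW(Y) using the standard algorithm.
FOLLOW(S) starts with {$}.
FIRST(S) = {0, 2}
FIRST(X) = {0, 2}
FIRST(Y) = {0, 2}
FOLLOW(S) = {$, 0}
FOLLOW(X) = {0, 2}
FOLLOW(Y) = {0, 2}
Therefore, FOLLOW(Y) = {0, 2}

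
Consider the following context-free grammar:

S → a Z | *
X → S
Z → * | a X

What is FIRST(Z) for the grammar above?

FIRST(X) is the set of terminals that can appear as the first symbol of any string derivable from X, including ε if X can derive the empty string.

We compute FIRST(Z) using the standard algorithm.
FIRST(S) = {*, a}
FIRST(X) = {*, a}
FIRST(Z) = {*, a}
Therefore, FIRST(Z) = {*, a}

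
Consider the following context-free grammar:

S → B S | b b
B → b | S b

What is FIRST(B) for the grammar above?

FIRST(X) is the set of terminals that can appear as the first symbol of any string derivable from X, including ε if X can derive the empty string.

We compute FIRST(B) using the standard algorithm.
FIRST(B) = {b}
FIRST(S) = {b}
Therefore, FIRST(B) = {b}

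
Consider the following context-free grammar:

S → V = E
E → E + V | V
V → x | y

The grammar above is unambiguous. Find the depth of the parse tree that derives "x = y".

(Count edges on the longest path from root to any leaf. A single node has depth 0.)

3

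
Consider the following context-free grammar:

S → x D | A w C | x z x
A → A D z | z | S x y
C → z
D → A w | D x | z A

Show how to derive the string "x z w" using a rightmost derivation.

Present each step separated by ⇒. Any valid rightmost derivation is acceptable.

S ⇒ x D ⇒ x A w ⇒ x z w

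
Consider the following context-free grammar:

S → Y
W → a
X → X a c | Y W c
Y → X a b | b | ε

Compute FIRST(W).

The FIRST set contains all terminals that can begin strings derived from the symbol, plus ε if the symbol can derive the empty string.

We compute FIRST(W) using the standard algorithm.
FIRST(S) = {a, b, ε}
FIRST(W) = {a}
FIRST(X) = {a, b}
FIRST(Y) = {a, b, ε}
Therefore, FIRST(W) = {a}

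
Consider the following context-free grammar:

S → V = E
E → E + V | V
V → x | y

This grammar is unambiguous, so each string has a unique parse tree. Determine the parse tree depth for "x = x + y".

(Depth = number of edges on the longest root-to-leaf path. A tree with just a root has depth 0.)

4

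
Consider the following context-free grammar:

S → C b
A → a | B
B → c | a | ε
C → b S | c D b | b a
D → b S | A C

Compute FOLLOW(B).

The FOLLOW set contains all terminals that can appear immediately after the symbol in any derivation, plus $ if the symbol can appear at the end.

We compute FOLLOW(B) using the standard algorithm.
FOLLOW(S) starts with {$}.
FIRST(A) = {a, c, ε}
FIRST(B) = {a, c, ε}
FIRST(C) = {b, c}
FIRST(D) = {a, b, c}
FIRST(S) = {b, c}
FOLLOW(A) = {b, c}
FOLLOW(B) = {b, c}
FOLLOW(C) = {b}
FOLLOW(D) = {b}
FOLLOW(S) = {$, b}
Therefore, FOLLOW(B) = {b, c}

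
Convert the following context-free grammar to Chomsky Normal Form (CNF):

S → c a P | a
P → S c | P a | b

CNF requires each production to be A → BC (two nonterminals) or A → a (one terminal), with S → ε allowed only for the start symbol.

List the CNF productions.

TC → c; TA → a; S → a; P → b; S → TC X0; X0 → TA P; P → S TC; P → P TA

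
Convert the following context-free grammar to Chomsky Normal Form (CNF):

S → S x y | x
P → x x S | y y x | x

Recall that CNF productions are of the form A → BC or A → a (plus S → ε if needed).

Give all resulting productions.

TX → x; TY → y; S → x; P → x; S → S X0; X0 → TX TY; P → TX X1; X1 → TX S; P → TY X2; X2 → TY TX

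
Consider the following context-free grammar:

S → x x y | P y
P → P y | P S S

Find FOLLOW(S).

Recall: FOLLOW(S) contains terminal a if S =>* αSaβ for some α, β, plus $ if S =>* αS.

We compute FOLLOW(S) using the standard algorithm.
FOLLOW(S) starts with {$}.
FIRST(P) = {}
FIRST(S) = {x}
FOLLOW(P) = {x, y}
FOLLOW(S) = {$, x, y}
Therefore, FOLLOW(S) = {$, x, y}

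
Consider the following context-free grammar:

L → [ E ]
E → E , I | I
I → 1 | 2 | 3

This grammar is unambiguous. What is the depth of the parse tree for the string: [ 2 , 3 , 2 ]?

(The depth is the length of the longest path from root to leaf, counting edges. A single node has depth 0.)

5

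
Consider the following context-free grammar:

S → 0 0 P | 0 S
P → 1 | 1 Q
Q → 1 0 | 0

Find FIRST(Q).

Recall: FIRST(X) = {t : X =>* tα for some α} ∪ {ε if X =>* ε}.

We compute FIRST(Q) using the standard algorithm.
FIRST(P) = {1}
FIRST(Q) = {0, 1}
FIRST(S) = {0}
Therefore, FIRST(Q) = {0, 1}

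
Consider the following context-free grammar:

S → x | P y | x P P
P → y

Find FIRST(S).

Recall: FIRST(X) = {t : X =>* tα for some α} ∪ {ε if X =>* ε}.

We compute FIRST(S) using the standard algorithm.
FIRST(P) = {y}
FIRST(S) = {x, y}
Therefore, FIRST(S) = {x, y}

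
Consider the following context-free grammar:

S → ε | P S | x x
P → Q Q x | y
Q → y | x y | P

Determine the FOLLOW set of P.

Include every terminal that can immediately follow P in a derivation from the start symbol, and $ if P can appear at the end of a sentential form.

We compute FOLLOW(P) using the standard algorithm.
FOLLOW(S) starts with {$}.
FIRST(P) = {x, y}
FIRST(Q) = {x, y}
FIRST(S) = {x, y, ε}
FOLLOW(P) = {$, x, y}
FOLLOW(Q) = {x, y}
FOLLOW(S) = {$}
Therefore, FOLLOW(P) = {$, x, y}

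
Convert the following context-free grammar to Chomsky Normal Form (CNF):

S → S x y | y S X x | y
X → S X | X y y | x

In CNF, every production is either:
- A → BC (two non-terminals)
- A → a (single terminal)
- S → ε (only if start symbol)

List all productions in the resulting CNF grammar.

TX → x; TY → y; S → y; X → x; S → S X0; X0 → TX TY; S → TY X1; X1 → S X2; X2 → X TX; X → S X; X → X X3; X3 → TY TY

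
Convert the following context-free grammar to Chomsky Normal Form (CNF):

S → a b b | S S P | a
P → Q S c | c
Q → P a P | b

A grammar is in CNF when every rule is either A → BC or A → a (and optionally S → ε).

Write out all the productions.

TA → a; TB → b; S → a; TC → c; P → c; Q → b; S → TA X0; X0 → TB TB; S → S X1; X1 → S P; P → Q X2; X2 → S TC; Q → P X3; X3 → TA P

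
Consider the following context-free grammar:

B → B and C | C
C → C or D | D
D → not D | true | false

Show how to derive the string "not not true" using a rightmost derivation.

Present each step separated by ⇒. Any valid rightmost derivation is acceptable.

B ⇒ C ⇒ D ⇒ not D ⇒ not not D ⇒ not not true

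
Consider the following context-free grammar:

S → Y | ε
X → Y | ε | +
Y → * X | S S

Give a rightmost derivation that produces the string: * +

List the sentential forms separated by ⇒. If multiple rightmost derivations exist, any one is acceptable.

S ⇒ Y ⇒ * X ⇒ * +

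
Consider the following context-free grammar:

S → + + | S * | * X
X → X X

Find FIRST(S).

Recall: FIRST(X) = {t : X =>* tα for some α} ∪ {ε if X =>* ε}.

We compute FIRST(S) using the standard algorithm.
FIRST(S) = {*, +}
FIRST(X) = {}
Therefore, FIRST(S) = {*, +}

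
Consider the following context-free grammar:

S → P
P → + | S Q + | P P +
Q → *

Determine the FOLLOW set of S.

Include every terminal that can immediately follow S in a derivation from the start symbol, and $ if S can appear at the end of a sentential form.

We compute FOLLOW(S) using the standard algorithm.
FOLLOW(S) starts with {$}.
FIRST(P) = {+}
FIRST(Q) = {*}
FIRST(S) = {+}
FOLLOW(P) = {$, *, +}
FOLLOW(Q) = {+}
FOLLOW(S) = {$, *}
Therefore, FOLLOW(S) = {$, *}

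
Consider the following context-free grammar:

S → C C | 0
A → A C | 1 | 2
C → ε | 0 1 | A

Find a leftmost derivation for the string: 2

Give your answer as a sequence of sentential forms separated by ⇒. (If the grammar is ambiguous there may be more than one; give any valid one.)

S ⇒ C C ⇒ A C ⇒ 2 C ⇒ 2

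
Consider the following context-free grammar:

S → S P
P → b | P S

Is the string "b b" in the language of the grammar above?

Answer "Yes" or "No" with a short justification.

No - no valid derivation exists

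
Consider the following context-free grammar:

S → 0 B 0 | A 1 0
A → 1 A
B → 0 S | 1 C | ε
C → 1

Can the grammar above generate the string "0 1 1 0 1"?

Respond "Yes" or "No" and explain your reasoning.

No - no valid derivation exists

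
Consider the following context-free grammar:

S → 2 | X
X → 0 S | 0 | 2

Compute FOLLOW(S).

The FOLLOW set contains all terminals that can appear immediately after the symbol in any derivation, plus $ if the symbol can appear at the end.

We compute FOLLOW(S) using the standard algorithm.
FOLLOW(S) starts with {$}.
FIRST(S) = {0, 2}
FIRST(X) = {0, 2}
FOLLOW(S) = {$}
FOLLOW(X) = {$}
Therefore, FOLLOW(S) = {$}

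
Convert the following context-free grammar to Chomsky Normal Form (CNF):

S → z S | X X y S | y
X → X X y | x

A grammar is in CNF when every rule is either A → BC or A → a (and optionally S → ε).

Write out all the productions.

TZ → z; TY → y; S → y; X → x; S → TZ S; S → X X0; X0 → X X1; X1 → TY S; X → X X2; X2 → X TY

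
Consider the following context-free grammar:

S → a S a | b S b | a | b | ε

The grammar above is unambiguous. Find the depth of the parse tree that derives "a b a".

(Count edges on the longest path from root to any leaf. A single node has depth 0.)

2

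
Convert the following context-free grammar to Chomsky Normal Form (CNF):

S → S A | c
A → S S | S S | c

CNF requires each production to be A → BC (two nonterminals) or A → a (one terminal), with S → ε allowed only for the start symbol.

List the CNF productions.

S → c; A → c; S → S A; A → S S; A → S S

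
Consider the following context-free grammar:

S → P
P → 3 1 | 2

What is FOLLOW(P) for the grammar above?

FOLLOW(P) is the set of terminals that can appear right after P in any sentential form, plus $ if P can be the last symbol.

We compute FOLLOW(P) using the standard algorithm.
FOLLOW(S) starts with {$}.
FIRST(P) = {2, 3}
FIRST(S) = {2, 3}
FOLLOW(P) = {$}
FOLLOW(S) = {$}
Therefore, FOLLOW(P) = {$}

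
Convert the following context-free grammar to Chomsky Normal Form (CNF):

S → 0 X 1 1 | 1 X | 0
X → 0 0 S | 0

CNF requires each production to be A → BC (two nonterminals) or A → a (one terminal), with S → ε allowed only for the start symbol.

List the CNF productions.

T0 → 0; T1 → 1; S → 0; X → 0; S → T0 X0; X0 → X X1; X1 → T1 T1; S → T1 X; X → T0 X2; X2 → T0 S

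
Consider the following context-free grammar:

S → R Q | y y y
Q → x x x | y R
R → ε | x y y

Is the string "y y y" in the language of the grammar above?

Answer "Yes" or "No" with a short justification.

Yes - a valid derivation exists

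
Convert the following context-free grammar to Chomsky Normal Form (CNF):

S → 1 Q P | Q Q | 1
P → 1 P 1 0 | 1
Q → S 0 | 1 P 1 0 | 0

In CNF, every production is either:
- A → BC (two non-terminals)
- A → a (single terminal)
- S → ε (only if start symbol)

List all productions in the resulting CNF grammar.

T1 → 1; S → 1; T0 → 0; P → 1; Q → 0; S → T1 X0; X0 → Q P; S → Q Q; P → T1 X1; X1 → P X2; X2 → T1 T0; Q → S T0; Q → T1 X3; X3 → P X4; X4 → T1 T0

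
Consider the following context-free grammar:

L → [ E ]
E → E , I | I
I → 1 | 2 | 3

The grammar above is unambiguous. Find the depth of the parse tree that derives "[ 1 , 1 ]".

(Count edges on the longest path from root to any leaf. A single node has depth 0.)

4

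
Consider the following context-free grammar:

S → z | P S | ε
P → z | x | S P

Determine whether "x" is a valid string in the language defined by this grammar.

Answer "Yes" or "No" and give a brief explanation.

Yes - a valid derivation exists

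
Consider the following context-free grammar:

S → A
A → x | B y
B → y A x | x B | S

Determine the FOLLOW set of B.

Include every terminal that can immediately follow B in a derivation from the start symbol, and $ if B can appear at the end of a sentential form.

We compute FOLLOW(B) using the standard algorithm.
FOLLOW(S) starts with {$}.
FIRST(A) = {x, y}
FIRST(B) = {x, y}
FIRST(S) = {x, y}
FOLLOW(A) = {$, x, y}
FOLLOW(B) = {y}
FOLLOW(S) = {$, y}
Therefore, FOLLOW(B) = {y}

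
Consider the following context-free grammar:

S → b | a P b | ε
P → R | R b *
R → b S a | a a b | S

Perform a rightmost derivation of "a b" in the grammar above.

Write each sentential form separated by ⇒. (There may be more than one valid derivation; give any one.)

S ⇒ a P b ⇒ a R b ⇒ a S b ⇒ a b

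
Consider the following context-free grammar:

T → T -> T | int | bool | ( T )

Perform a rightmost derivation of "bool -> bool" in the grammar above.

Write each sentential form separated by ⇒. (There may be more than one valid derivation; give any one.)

T ⇒ T -> T ⇒ T -> bool ⇒ bool -> bool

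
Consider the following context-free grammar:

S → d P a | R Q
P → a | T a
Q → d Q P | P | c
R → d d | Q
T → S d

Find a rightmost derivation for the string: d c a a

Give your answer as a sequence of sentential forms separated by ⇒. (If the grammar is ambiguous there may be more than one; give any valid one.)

S ⇒ R Q ⇒ R P ⇒ R a ⇒ Q a ⇒ d Q P a ⇒ d Q a a ⇒ d c a a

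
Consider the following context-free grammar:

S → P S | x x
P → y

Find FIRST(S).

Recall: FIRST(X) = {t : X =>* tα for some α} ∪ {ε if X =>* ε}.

We compute FIRST(S) using the standard algorithm.
FIRST(P) = {y}
FIRST(S) = {x, y}
Therefore, FIRST(S) = {x, y}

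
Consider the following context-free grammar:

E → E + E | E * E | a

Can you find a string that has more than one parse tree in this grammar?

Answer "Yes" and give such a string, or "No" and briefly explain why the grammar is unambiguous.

Yes - the string 'a + a + a + a * a' has two distinct parse trees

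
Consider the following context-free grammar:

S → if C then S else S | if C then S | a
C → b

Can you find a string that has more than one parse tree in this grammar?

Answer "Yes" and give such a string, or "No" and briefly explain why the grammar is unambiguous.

Yes - the string 'if b then if b then if b then a else a' has two distinct parse trees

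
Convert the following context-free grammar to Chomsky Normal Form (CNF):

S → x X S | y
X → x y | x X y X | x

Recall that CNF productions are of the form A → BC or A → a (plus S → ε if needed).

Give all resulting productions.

TX → x; S → y; TY → y; X → x; S → TX X0; X0 → X S; X → TX TY; X → TX X1; X1 → X X2; X2 → TY X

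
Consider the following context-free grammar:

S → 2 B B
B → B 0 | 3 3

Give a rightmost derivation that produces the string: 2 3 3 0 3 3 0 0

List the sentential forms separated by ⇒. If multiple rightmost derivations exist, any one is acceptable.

S ⇒ 2 B B ⇒ 2 B B 0 ⇒ 2 B B 0 0 ⇒ 2 B 3 3 0 0 ⇒ 2 B 0 3 3 0 0 ⇒ 2 3 3 0 3 3 0 0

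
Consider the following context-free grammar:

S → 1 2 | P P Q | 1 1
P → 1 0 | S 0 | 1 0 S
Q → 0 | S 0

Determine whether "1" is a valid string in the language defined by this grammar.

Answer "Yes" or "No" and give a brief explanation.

No - no valid derivation exists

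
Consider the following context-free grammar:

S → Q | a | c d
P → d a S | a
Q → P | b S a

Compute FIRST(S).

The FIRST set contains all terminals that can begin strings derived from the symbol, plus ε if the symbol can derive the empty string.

We compute FIRST(S) using the standard algorithm.
FIRST(P) = {a, d}
FIRST(Q) = {a, b, d}
FIRST(S) = {a, b, c, d}
Therefore, FIRST(S) = {a, b, c, d}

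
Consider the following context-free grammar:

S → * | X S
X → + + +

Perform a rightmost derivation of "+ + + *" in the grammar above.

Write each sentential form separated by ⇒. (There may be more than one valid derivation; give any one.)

S ⇒ X S ⇒ X * ⇒ + + + *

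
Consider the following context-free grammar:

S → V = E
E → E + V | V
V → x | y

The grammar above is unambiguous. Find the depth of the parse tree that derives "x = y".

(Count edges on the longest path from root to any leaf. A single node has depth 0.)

3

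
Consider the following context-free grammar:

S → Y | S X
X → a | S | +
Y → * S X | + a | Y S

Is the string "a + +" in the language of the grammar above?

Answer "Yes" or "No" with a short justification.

No - no valid derivation exists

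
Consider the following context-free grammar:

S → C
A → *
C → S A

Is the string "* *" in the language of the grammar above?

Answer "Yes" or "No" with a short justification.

No - no valid derivation exists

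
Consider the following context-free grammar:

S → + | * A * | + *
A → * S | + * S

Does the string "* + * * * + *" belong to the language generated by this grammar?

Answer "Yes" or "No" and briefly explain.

No - no valid derivation exists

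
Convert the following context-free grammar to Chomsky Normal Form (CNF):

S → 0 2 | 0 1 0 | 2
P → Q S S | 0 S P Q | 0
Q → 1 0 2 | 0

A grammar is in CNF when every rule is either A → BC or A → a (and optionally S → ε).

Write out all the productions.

T0 → 0; T2 → 2; T1 → 1; S → 2; P → 0; Q → 0; S → T0 T2; S → T0 X0; X0 → T1 T0; P → Q X1; X1 → S S; P → T0 X2; X2 → S X3; X3 → P Q; Q → T1 X4; X4 → T0 T2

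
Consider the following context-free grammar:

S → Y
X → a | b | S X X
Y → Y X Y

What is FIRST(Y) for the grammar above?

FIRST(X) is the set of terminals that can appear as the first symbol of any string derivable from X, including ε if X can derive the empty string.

We compute FIRST(Y) using the standard algorithm.
FIRST(S) = {}
FIRST(X) = {a, b}
FIRST(Y) = {}
Therefore, FIRST(Y) = {}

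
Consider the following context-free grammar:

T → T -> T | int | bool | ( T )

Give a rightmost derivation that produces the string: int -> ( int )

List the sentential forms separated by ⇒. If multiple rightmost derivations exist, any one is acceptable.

T ⇒ T -> T ⇒ T -> ( T ) ⇒ T -> ( int ) ⇒ int -> ( int )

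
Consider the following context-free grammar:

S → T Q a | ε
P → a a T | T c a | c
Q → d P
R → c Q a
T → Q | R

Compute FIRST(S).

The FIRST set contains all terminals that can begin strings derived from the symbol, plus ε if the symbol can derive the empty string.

We compute FIRST(S) using the standard algorithm.
FIRST(P) = {a, c, d}
FIRST(Q) = {d}
FIRST(R) = {c}
FIRST(S) = {c, d, ε}
FIRST(T) = {c, d}
Therefore, FIRST(S) = {c, d, ε}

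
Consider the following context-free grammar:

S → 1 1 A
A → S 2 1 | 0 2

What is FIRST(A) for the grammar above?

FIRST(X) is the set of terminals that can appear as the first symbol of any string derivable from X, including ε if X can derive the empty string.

We compute FIRST(A) using the standard algorithm.
FIRST(A) = {0, 1}
FIRST(S) = {1}
Therefore, FIRST(A) = {0, 1}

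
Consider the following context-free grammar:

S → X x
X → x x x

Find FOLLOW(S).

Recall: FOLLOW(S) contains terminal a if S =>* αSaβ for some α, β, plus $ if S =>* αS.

We compute FOLLOW(S) using the standard algorithm.
FOLLOW(S) starts with {$}.
FIRST(S) = {x}
FIRST(X) = {x}
FOLLOW(S) = {$}
FOLLOW(X) = {x}
Therefore, FOLLOW(S) = {$}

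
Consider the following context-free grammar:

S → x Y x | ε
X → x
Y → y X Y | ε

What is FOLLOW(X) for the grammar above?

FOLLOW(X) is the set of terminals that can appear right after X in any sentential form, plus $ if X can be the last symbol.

We compute FOLLOW(X) using the standard algorithm.
FOLLOW(S) starts with {$}.
FIRST(S) = {x, ε}
FIRST(X) = {x}
FIRST(Y) = {y, ε}
FOLLOW(S) = {$}
FOLLOW(X) = {x, y}
FOLLOW(Y) = {x}
Therefore, FOLLOW(X) = {x, y}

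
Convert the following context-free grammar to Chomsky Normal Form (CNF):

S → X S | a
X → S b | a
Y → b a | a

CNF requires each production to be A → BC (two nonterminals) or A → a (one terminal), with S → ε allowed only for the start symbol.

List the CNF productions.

S → a; TB → b; X → a; TA → a; Y → a; S → X S; X → S TB; Y → TB TA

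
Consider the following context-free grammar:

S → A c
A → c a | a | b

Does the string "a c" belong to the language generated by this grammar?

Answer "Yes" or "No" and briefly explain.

Yes - a valid derivation exists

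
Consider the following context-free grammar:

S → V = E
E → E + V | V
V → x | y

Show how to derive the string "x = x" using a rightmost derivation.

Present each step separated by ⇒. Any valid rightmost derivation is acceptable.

S ⇒ V = E ⇒ V = V ⇒ V = x ⇒ x = x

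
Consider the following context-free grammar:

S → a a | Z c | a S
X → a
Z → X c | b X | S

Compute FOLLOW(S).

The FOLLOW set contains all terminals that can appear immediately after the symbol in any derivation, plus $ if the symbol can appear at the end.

We compute FOLLOW(S) using the standard algorithm.
FOLLOW(S) starts with {$}.
FIRST(S) = {a, b}
FIRST(X) = {a}
FIRST(Z) = {a, b}
FOLLOW(S) = {$, c}
FOLLOW(X) = {c}
FOLLOW(Z) = {c}
Therefore, FOLLOW(S) = {$, c}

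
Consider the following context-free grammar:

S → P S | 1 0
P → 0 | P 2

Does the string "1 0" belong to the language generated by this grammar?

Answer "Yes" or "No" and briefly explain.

Yes - a valid derivation exists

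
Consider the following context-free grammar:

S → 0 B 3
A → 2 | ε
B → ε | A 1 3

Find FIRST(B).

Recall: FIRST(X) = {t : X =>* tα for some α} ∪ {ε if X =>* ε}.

We compute FIRST(B) using the standard algorithm.
FIRST(A) = {2, ε}
FIRST(B) = {1, 2, ε}
FIRST(S) = {0}
Therefore, FIRST(B) = {1, 2, ε}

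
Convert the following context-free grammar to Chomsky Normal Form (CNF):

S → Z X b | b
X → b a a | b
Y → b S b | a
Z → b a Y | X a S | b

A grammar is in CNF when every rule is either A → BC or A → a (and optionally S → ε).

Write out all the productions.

TB → b; S → b; TA → a; X → b; Y → a; Z → b; S → Z X0; X0 → X TB; X → TB X1; X1 → TA TA; Y → TB X2; X2 → S TB; Z → TB X3; X3 → TA Y; Z → X X4; X4 → TA S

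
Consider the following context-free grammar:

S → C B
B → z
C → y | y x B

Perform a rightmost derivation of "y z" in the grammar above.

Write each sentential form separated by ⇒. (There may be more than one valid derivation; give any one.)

S ⇒ C B ⇒ C z ⇒ y z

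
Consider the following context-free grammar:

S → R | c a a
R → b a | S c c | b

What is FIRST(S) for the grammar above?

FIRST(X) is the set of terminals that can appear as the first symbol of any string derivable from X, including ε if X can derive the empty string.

We compute FIRST(S) using the standard algorithm.
FIRST(R) = {b, c}
FIRST(S) = {b, c}
Therefore, FIRST(S) = {b, c}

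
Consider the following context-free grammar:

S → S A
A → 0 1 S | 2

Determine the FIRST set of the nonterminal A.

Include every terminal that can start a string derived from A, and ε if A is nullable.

We compute FIRST(A) using the standard algorithm.
FIRST(A) = {0, 2}
FIRST(S) = {}
Therefore, FIRST(A) = {0, 2}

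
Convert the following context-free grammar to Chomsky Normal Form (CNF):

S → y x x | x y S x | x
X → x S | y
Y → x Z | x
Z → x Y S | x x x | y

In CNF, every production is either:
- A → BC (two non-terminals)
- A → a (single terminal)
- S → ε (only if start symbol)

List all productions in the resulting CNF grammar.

TY → y; TX → x; S → x; X → y; Y → x; Z → y; S → TY X0; X0 → TX TX; S → TX X1; X1 → TY X2; X2 → S TX; X → TX S; Y → TX Z; Z → TX X3; X3 → Y S; Z → TX X4; X4 → TX TX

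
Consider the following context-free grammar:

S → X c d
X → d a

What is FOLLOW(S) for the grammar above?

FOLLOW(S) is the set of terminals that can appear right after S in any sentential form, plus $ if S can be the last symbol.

We compute FOLLOW(S) using the standard algorithm.
FOLLOW(S) starts with {$}.
FIRST(S) = {d}
FIRST(X) = {d}
FOLLOW(S) = {$}
FOLLOW(X) = {c}
Therefore, FOLLOW(S) = {$}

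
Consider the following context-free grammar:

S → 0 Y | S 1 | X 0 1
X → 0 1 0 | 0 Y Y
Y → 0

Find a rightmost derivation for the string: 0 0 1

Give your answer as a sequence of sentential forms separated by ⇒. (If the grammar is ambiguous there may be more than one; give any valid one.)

S ⇒ S 1 ⇒ 0 Y 1 ⇒ 0 0 1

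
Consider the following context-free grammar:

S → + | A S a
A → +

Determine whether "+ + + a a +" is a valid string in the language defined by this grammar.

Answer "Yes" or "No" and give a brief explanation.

No - no valid derivation exists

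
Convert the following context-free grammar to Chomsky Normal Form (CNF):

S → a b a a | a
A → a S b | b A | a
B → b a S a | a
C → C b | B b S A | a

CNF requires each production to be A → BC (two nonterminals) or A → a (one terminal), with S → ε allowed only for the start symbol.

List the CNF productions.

TA → a; TB → b; S → a; A → a; B → a; C → a; S → TA X0; X0 → TB X1; X1 → TA TA; A → TA X2; X2 → S TB; A → TB A; B → TB X3; X3 → TA X4; X4 → S TA; C → C TB; C → B X5; X5 → TB X6; X6 → S A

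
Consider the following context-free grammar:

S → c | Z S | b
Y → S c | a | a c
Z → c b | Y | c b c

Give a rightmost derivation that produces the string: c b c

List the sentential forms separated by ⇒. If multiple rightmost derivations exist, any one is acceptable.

S ⇒ Z S ⇒ Z c ⇒ c b c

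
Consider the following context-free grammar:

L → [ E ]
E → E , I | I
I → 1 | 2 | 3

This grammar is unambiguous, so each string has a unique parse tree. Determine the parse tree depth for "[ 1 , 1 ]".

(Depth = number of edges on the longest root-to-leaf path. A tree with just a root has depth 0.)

4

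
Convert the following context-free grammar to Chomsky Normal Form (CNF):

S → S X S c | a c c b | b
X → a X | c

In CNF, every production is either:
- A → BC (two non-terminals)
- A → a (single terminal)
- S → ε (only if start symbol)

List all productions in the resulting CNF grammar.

TC → c; TA → a; TB → b; S → b; X → c; S → S X0; X0 → X X1; X1 → S TC; S → TA X2; X2 → TC X3; X3 → TC TB; X → TA X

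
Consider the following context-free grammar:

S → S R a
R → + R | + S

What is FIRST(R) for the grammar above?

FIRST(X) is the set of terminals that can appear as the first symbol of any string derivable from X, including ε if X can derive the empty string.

We compute FIRST(R) using the standard algorithm.
FIRST(R) = {+}
FIRST(S) = {}
Therefore, FIRST(R) = {+}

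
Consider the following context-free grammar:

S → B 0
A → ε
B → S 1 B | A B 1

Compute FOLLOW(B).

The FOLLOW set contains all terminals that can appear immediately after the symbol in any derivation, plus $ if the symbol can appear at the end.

We compute FOLLOW(B) using the standard algorithm.
FOLLOW(S) starts with {$}.
FIRST(A) = {ε}
FIRST(B) = {}
FIRST(S) = {}
FOLLOW(A) = {}
FOLLOW(B) = {0, 1}
FOLLOW(S) = {$, 1}
Therefore, FOLLOW(B) = {0, 1}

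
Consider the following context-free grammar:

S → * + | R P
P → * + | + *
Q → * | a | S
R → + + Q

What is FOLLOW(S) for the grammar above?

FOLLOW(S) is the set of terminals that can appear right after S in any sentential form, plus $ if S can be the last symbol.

We compute FOLLOW(S) using the standard algorithm.
FOLLOW(S) starts with {$}.
FIRST(P) = {*, +}
FIRST(Q) = {*, +, a}
FIRST(R) = {+}
FIRST(S) = {*, +}
FOLLOW(P) = {$, *, +}
FOLLOW(Q) = {*, +}
FOLLOW(R) = {*, +}
FOLLOW(S) = {$, *, +}
Therefore, FOLLOW(S) = {$, *, +}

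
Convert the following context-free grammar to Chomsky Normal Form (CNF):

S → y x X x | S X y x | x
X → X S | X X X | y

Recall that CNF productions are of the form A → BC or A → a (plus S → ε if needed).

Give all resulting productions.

TY → y; TX → x; S → x; X → y; S → TY X0; X0 → TX X1; X1 → X TX; S → S X2; X2 → X X3; X3 → TY TX; X → X S; X → X X4; X4 → X X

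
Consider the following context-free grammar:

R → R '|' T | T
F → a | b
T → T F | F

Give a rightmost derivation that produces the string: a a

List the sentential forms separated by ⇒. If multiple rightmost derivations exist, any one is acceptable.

R ⇒ T ⇒ T F ⇒ T a ⇒ F a ⇒ a a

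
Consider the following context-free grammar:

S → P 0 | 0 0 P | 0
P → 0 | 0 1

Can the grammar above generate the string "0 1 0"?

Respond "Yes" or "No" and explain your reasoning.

Yes - a valid derivation exists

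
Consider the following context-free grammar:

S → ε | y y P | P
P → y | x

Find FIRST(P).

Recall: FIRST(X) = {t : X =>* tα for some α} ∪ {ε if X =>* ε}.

We compute FIRST(P) using the standard algorithm.
FIRST(P) = {x, y}
FIRST(S) = {x, y, ε}
Therefore, FIRST(P) = {x, y}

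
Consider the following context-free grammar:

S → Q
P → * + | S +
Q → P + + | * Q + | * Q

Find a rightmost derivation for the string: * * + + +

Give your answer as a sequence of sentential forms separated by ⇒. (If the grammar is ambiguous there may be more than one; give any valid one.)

S ⇒ Q ⇒ * Q ⇒ * P + + ⇒ * * + + +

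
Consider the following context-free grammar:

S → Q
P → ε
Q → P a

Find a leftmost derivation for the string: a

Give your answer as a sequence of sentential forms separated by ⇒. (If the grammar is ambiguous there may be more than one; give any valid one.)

S ⇒ Q ⇒ P a ⇒ a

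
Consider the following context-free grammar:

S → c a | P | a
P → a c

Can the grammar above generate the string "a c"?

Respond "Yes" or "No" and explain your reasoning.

Yes - a valid derivation exists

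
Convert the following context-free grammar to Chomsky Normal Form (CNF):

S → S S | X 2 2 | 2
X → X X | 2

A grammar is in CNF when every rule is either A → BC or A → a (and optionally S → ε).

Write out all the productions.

T2 → 2; S → 2; X → 2; S → S S; S → X X0; X0 → T2 T2; X → X X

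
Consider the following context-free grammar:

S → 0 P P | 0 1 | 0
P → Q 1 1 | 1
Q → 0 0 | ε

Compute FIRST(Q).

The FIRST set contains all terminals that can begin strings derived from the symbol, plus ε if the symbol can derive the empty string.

We compute FIRST(Q) using the standard algorithm.
FIRST(P) = {0, 1}
FIRST(Q) = {0, ε}
FIRST(S) = {0}
Therefore, FIRST(Q) = {0, ε}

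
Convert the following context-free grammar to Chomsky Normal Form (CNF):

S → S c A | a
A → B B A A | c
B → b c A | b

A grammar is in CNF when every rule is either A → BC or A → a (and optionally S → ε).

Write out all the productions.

TC → c; S → a; A → c; TB → b; B → b; S → S X0; X0 → TC A; A → B X1; X1 → B X2; X2 → A A; B → TB X3; X3 → TC A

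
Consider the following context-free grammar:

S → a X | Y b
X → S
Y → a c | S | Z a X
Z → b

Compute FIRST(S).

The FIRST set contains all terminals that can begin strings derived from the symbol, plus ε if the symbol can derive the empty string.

We compute FIRST(S) using the standard algorithm.
FIRST(S) = {a, b}
FIRST(X) = {a, b}
FIRST(Y) = {a, b}
FIRST(Z) = {b}
Therefore, FIRST(S) = {a, b}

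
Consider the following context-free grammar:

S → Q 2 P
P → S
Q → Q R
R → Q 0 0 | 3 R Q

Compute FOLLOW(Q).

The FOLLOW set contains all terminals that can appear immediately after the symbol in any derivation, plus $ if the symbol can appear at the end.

We compute FOLLOW(Q) using the standard algorithm.
FOLLOW(S) starts with {$}.
FIRST(P) = {}
FIRST(Q) = {}
FIRST(R) = {3}
FIRST(S) = {}
FOLLOW(P) = {$}
FOLLOW(Q) = {0, 2, 3}
FOLLOW(R) = {0, 2, 3}
FOLLOW(S) = {$}
Therefore, FOLLOW(Q) = {0, 2, 3}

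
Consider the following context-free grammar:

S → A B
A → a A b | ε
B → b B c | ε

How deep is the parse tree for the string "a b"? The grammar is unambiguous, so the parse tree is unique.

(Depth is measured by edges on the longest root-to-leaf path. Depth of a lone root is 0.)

3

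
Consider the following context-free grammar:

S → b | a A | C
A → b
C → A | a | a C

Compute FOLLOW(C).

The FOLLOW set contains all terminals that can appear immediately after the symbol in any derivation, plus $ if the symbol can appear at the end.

We compute FOLLOW(C) using the standard algorithm.
FOLLOW(S) starts with {$}.
FIRST(A) = {b}
FIRST(C) = {a, b}
FIRST(S) = {a, b}
FOLLOW(A) = {$}
FOLLOW(C) = {$}
FOLLOW(S) = {$}
Therefore, FOLLOW(C) = {$}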